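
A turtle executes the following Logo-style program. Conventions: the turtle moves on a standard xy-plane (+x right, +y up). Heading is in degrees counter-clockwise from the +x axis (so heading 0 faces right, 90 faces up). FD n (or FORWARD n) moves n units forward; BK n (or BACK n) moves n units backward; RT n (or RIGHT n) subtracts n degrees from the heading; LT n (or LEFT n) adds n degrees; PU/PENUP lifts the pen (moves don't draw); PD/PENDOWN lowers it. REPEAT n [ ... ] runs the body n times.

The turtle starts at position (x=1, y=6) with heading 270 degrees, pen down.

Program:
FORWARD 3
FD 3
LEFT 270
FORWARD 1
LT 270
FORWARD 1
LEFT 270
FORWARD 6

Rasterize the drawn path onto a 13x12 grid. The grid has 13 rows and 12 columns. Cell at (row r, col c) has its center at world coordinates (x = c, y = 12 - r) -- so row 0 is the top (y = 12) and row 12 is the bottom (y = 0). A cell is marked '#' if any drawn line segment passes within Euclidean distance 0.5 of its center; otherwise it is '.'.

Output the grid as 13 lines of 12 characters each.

Segment 0: (1,6) -> (1,3)
Segment 1: (1,3) -> (1,0)
Segment 2: (1,0) -> (-0,0)
Segment 3: (-0,0) -> (-0,1)
Segment 4: (-0,1) -> (6,1)

Answer: ............
............
............
............
............
............
.#..........
.#..........
.#..........
.#..........
.#..........
#######.....
##..........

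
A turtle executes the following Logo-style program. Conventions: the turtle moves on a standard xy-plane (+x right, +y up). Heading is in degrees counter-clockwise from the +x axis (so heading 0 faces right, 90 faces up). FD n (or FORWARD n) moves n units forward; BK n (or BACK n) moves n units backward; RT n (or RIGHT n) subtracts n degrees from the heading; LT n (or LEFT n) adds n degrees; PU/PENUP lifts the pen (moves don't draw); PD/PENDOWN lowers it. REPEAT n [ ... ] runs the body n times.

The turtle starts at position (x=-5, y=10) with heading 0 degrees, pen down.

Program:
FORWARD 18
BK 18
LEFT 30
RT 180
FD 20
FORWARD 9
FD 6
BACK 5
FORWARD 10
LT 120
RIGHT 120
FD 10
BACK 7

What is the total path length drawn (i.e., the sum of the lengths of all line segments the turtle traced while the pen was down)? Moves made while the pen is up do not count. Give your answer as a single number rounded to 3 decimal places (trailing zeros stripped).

Executing turtle program step by step:
Start: pos=(-5,10), heading=0, pen down
FD 18: (-5,10) -> (13,10) [heading=0, draw]
BK 18: (13,10) -> (-5,10) [heading=0, draw]
LT 30: heading 0 -> 30
RT 180: heading 30 -> 210
FD 20: (-5,10) -> (-22.321,0) [heading=210, draw]
FD 9: (-22.321,0) -> (-30.115,-4.5) [heading=210, draw]
FD 6: (-30.115,-4.5) -> (-35.311,-7.5) [heading=210, draw]
BK 5: (-35.311,-7.5) -> (-30.981,-5) [heading=210, draw]
FD 10: (-30.981,-5) -> (-39.641,-10) [heading=210, draw]
LT 120: heading 210 -> 330
RT 120: heading 330 -> 210
FD 10: (-39.641,-10) -> (-48.301,-15) [heading=210, draw]
BK 7: (-48.301,-15) -> (-42.239,-11.5) [heading=210, draw]
Final: pos=(-42.239,-11.5), heading=210, 9 segment(s) drawn

Segment lengths:
  seg 1: (-5,10) -> (13,10), length = 18
  seg 2: (13,10) -> (-5,10), length = 18
  seg 3: (-5,10) -> (-22.321,0), length = 20
  seg 4: (-22.321,0) -> (-30.115,-4.5), length = 9
  seg 5: (-30.115,-4.5) -> (-35.311,-7.5), length = 6
  seg 6: (-35.311,-7.5) -> (-30.981,-5), length = 5
  seg 7: (-30.981,-5) -> (-39.641,-10), length = 10
  seg 8: (-39.641,-10) -> (-48.301,-15), length = 10
  seg 9: (-48.301,-15) -> (-42.239,-11.5), length = 7
Total = 103

Answer: 103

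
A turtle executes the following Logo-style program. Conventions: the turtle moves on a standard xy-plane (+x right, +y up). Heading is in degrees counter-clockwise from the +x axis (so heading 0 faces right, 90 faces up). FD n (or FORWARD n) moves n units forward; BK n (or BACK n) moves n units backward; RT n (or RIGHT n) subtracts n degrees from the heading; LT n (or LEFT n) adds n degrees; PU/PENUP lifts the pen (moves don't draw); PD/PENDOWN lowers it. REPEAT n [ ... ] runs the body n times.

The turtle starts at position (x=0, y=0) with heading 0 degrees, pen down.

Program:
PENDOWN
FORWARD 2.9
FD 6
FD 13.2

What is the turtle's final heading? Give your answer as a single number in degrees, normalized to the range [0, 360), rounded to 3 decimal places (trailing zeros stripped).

Executing turtle program step by step:
Start: pos=(0,0), heading=0, pen down
PD: pen down
FD 2.9: (0,0) -> (2.9,0) [heading=0, draw]
FD 6: (2.9,0) -> (8.9,0) [heading=0, draw]
FD 13.2: (8.9,0) -> (22.1,0) [heading=0, draw]
Final: pos=(22.1,0), heading=0, 3 segment(s) drawn

Answer: 0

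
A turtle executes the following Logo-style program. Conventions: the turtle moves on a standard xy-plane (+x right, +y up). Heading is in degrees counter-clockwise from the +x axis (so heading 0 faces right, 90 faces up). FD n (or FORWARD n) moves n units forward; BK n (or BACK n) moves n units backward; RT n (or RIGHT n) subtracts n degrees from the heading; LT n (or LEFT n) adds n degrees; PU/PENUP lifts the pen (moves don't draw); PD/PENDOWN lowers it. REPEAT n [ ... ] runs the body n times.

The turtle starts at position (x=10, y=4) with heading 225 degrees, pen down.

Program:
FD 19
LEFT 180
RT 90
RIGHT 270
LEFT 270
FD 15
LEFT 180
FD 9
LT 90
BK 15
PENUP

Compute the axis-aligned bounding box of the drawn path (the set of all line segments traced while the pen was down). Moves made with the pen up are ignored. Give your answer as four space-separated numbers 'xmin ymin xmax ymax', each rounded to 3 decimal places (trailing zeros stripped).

Answer: -3.435 -20.042 11.414 4

Derivation:
Executing turtle program step by step:
Start: pos=(10,4), heading=225, pen down
FD 19: (10,4) -> (-3.435,-9.435) [heading=225, draw]
LT 180: heading 225 -> 45
RT 90: heading 45 -> 315
RT 270: heading 315 -> 45
LT 270: heading 45 -> 315
FD 15: (-3.435,-9.435) -> (7.172,-20.042) [heading=315, draw]
LT 180: heading 315 -> 135
FD 9: (7.172,-20.042) -> (0.808,-13.678) [heading=135, draw]
LT 90: heading 135 -> 225
BK 15: (0.808,-13.678) -> (11.414,-3.071) [heading=225, draw]
PU: pen up
Final: pos=(11.414,-3.071), heading=225, 4 segment(s) drawn

Segment endpoints: x in {-3.435, 0.808, 7.172, 10, 11.414}, y in {-20.042, -13.678, -9.435, -3.071, 4}
xmin=-3.435, ymin=-20.042, xmax=11.414, ymax=4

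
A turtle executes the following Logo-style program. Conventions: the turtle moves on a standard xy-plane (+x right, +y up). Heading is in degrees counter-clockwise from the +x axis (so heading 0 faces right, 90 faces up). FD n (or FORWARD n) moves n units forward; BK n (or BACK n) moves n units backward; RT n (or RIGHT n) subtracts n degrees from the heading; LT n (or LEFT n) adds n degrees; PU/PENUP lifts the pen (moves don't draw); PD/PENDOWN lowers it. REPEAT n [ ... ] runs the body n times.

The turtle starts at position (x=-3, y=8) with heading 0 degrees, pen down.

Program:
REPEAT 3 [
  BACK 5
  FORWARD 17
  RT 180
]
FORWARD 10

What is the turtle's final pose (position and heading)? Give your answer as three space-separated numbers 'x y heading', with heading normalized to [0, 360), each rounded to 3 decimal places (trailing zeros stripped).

Executing turtle program step by step:
Start: pos=(-3,8), heading=0, pen down
REPEAT 3 [
  -- iteration 1/3 --
  BK 5: (-3,8) -> (-8,8) [heading=0, draw]
  FD 17: (-8,8) -> (9,8) [heading=0, draw]
  RT 180: heading 0 -> 180
  -- iteration 2/3 --
  BK 5: (9,8) -> (14,8) [heading=180, draw]
  FD 17: (14,8) -> (-3,8) [heading=180, draw]
  RT 180: heading 180 -> 0
  -- iteration 3/3 --
  BK 5: (-3,8) -> (-8,8) [heading=0, draw]
  FD 17: (-8,8) -> (9,8) [heading=0, draw]
  RT 180: heading 0 -> 180
]
FD 10: (9,8) -> (-1,8) [heading=180, draw]
Final: pos=(-1,8), heading=180, 7 segment(s) drawn

Answer: -1 8 180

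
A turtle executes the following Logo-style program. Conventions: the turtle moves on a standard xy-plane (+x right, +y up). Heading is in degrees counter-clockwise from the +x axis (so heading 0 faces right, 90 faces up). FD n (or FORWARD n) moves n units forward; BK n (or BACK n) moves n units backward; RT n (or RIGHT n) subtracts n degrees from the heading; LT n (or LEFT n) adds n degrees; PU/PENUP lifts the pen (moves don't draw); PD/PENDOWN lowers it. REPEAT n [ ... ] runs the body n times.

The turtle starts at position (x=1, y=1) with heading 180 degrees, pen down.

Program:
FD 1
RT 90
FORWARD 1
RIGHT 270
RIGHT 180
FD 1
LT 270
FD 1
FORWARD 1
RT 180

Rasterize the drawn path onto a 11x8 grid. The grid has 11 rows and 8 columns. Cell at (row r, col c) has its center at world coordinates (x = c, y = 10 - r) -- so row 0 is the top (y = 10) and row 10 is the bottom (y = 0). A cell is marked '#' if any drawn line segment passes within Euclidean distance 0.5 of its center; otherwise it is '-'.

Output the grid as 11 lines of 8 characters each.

Answer: --------
--------
--------
--------
--------
--------
--------
--------
##------
##------
-#------

Derivation:
Segment 0: (1,1) -> (0,1)
Segment 1: (0,1) -> (0,2)
Segment 2: (0,2) -> (1,2)
Segment 3: (1,2) -> (1,1)
Segment 4: (1,1) -> (1,0)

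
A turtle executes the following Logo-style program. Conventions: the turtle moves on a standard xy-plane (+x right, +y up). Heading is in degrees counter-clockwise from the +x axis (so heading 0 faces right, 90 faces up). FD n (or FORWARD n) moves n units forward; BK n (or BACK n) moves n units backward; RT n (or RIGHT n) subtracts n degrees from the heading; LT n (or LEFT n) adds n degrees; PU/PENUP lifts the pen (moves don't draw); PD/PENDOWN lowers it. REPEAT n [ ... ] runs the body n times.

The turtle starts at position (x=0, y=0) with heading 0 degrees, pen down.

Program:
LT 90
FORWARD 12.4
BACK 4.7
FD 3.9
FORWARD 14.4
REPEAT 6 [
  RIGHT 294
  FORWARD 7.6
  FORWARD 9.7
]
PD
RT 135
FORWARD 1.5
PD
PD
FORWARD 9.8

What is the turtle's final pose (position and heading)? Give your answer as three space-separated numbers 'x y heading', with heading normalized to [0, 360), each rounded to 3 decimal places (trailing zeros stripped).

Executing turtle program step by step:
Start: pos=(0,0), heading=0, pen down
LT 90: heading 0 -> 90
FD 12.4: (0,0) -> (0,12.4) [heading=90, draw]
BK 4.7: (0,12.4) -> (0,7.7) [heading=90, draw]
FD 3.9: (0,7.7) -> (0,11.6) [heading=90, draw]
FD 14.4: (0,11.6) -> (0,26) [heading=90, draw]
REPEAT 6 [
  -- iteration 1/6 --
  RT 294: heading 90 -> 156
  FD 7.6: (0,26) -> (-6.943,29.091) [heading=156, draw]
  FD 9.7: (-6.943,29.091) -> (-15.804,33.037) [heading=156, draw]
  -- iteration 2/6 --
  RT 294: heading 156 -> 222
  FD 7.6: (-15.804,33.037) -> (-21.452,27.951) [heading=222, draw]
  FD 9.7: (-21.452,27.951) -> (-28.661,21.461) [heading=222, draw]
  -- iteration 3/6 --
  RT 294: heading 222 -> 288
  FD 7.6: (-28.661,21.461) -> (-26.312,14.233) [heading=288, draw]
  FD 9.7: (-26.312,14.233) -> (-23.315,5.007) [heading=288, draw]
  -- iteration 4/6 --
  RT 294: heading 288 -> 354
  FD 7.6: (-23.315,5.007) -> (-15.756,4.213) [heading=354, draw]
  FD 9.7: (-15.756,4.213) -> (-6.11,3.199) [heading=354, draw]
  -- iteration 5/6 --
  RT 294: heading 354 -> 60
  FD 7.6: (-6.11,3.199) -> (-2.31,9.781) [heading=60, draw]
  FD 9.7: (-2.31,9.781) -> (2.54,18.181) [heading=60, draw]
  -- iteration 6/6 --
  RT 294: heading 60 -> 126
  FD 7.6: (2.54,18.181) -> (-1.927,24.33) [heading=126, draw]
  FD 9.7: (-1.927,24.33) -> (-7.628,32.177) [heading=126, draw]
]
PD: pen down
RT 135: heading 126 -> 351
FD 1.5: (-7.628,32.177) -> (-6.147,31.943) [heading=351, draw]
PD: pen down
PD: pen down
FD 9.8: (-6.147,31.943) -> (3.533,30.409) [heading=351, draw]
Final: pos=(3.533,30.409), heading=351, 18 segment(s) drawn

Answer: 3.533 30.409 351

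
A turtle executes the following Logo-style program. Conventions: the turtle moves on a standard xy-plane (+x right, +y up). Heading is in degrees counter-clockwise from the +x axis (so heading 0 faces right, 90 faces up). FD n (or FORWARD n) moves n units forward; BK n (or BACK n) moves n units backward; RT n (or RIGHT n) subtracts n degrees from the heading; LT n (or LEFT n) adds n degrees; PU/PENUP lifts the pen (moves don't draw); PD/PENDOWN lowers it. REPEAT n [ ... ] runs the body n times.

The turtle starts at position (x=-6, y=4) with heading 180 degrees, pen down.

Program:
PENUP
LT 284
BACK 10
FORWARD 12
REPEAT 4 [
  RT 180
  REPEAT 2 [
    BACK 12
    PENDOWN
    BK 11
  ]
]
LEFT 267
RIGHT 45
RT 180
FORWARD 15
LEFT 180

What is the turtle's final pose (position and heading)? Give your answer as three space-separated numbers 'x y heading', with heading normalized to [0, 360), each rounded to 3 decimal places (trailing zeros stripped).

Answer: -18.919 14.328 326

Derivation:
Executing turtle program step by step:
Start: pos=(-6,4), heading=180, pen down
PU: pen up
LT 284: heading 180 -> 104
BK 10: (-6,4) -> (-3.581,-5.703) [heading=104, move]
FD 12: (-3.581,-5.703) -> (-6.484,5.941) [heading=104, move]
REPEAT 4 [
  -- iteration 1/4 --
  RT 180: heading 104 -> 284
  REPEAT 2 [
    -- iteration 1/2 --
    BK 12: (-6.484,5.941) -> (-9.387,17.584) [heading=284, move]
    PD: pen down
    BK 11: (-9.387,17.584) -> (-12.048,28.257) [heading=284, draw]
    -- iteration 2/2 --
    BK 12: (-12.048,28.257) -> (-14.951,39.901) [heading=284, draw]
    PD: pen down
    BK 11: (-14.951,39.901) -> (-17.612,50.574) [heading=284, draw]
  ]
  -- iteration 2/4 --
  RT 180: heading 284 -> 104
  REPEAT 2 [
    -- iteration 1/2 --
    BK 12: (-17.612,50.574) -> (-14.709,38.931) [heading=104, draw]
    PD: pen down
    BK 11: (-14.709,38.931) -> (-12.048,28.257) [heading=104, draw]
    -- iteration 2/2 --
    BK 12: (-12.048,28.257) -> (-9.145,16.614) [heading=104, draw]
    PD: pen down
    BK 11: (-9.145,16.614) -> (-6.484,5.941) [heading=104, draw]
  ]
  -- iteration 3/4 --
  RT 180: heading 104 -> 284
  REPEAT 2 [
    -- iteration 1/2 --
    BK 12: (-6.484,5.941) -> (-9.387,17.584) [heading=284, draw]
    PD: pen down
    BK 11: (-9.387,17.584) -> (-12.048,28.257) [heading=284, draw]
    -- iteration 2/2 --
    BK 12: (-12.048,28.257) -> (-14.951,39.901) [heading=284, draw]
    PD: pen down
    BK 11: (-14.951,39.901) -> (-17.612,50.574) [heading=284, draw]
  ]
  -- iteration 4/4 --
  RT 180: heading 284 -> 104
  REPEAT 2 [
    -- iteration 1/2 --
    BK 12: (-17.612,50.574) -> (-14.709,38.931) [heading=104, draw]
    PD: pen down
    BK 11: (-14.709,38.931) -> (-12.048,28.257) [heading=104, draw]
    -- iteration 2/2 --
    BK 12: (-12.048,28.257) -> (-9.145,16.614) [heading=104, draw]
    PD: pen down
    BK 11: (-9.145,16.614) -> (-6.484,5.941) [heading=104, draw]
  ]
]
LT 267: heading 104 -> 11
RT 45: heading 11 -> 326
RT 180: heading 326 -> 146
FD 15: (-6.484,5.941) -> (-18.919,14.328) [heading=146, draw]
LT 180: heading 146 -> 326
Final: pos=(-18.919,14.328), heading=326, 16 segment(s) drawn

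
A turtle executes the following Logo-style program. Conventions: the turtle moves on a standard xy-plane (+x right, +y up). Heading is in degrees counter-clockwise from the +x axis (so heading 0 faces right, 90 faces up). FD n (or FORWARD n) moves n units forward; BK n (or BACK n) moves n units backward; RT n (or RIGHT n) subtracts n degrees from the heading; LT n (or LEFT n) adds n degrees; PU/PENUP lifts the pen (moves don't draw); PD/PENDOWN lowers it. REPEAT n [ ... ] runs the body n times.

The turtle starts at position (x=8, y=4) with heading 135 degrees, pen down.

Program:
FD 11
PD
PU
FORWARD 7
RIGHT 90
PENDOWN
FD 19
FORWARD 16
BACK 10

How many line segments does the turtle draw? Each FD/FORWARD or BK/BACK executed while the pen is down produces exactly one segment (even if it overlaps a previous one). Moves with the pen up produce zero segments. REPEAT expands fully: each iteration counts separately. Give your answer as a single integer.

Executing turtle program step by step:
Start: pos=(8,4), heading=135, pen down
FD 11: (8,4) -> (0.222,11.778) [heading=135, draw]
PD: pen down
PU: pen up
FD 7: (0.222,11.778) -> (-4.728,16.728) [heading=135, move]
RT 90: heading 135 -> 45
PD: pen down
FD 19: (-4.728,16.728) -> (8.707,30.163) [heading=45, draw]
FD 16: (8.707,30.163) -> (20.021,41.477) [heading=45, draw]
BK 10: (20.021,41.477) -> (12.95,34.406) [heading=45, draw]
Final: pos=(12.95,34.406), heading=45, 4 segment(s) drawn
Segments drawn: 4

Answer: 4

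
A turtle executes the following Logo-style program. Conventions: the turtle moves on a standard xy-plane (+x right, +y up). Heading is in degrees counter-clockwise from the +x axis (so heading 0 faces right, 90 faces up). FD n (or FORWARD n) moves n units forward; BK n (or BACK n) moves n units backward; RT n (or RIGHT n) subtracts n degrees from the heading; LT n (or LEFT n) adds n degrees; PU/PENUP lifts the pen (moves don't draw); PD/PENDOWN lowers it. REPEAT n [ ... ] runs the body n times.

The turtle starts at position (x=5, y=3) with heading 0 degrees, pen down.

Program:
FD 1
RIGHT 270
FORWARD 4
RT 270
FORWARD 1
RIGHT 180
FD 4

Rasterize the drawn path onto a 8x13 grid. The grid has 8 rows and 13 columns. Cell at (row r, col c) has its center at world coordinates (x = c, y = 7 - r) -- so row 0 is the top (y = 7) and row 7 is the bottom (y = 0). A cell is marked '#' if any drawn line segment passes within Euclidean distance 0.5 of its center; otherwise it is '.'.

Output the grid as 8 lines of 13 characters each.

Segment 0: (5,3) -> (6,3)
Segment 1: (6,3) -> (6,7)
Segment 2: (6,7) -> (5,7)
Segment 3: (5,7) -> (9,7)

Answer: .....#####...
......#......
......#......
......#......
.....##......
.............
.............
.............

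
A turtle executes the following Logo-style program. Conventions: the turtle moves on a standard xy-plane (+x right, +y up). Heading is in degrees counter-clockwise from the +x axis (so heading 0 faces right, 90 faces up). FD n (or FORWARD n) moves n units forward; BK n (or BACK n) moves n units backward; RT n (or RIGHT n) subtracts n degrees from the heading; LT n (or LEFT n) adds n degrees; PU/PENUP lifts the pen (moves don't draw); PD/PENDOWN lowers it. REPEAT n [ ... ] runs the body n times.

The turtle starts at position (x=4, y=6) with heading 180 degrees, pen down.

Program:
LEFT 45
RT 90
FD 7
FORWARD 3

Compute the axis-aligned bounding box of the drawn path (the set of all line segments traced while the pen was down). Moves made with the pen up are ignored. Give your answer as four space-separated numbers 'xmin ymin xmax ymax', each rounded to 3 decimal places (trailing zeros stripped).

Answer: -3.071 6 4 13.071

Derivation:
Executing turtle program step by step:
Start: pos=(4,6), heading=180, pen down
LT 45: heading 180 -> 225
RT 90: heading 225 -> 135
FD 7: (4,6) -> (-0.95,10.95) [heading=135, draw]
FD 3: (-0.95,10.95) -> (-3.071,13.071) [heading=135, draw]
Final: pos=(-3.071,13.071), heading=135, 2 segment(s) drawn

Segment endpoints: x in {-3.071, -0.95, 4}, y in {6, 10.95, 13.071}
xmin=-3.071, ymin=6, xmax=4, ymax=13.071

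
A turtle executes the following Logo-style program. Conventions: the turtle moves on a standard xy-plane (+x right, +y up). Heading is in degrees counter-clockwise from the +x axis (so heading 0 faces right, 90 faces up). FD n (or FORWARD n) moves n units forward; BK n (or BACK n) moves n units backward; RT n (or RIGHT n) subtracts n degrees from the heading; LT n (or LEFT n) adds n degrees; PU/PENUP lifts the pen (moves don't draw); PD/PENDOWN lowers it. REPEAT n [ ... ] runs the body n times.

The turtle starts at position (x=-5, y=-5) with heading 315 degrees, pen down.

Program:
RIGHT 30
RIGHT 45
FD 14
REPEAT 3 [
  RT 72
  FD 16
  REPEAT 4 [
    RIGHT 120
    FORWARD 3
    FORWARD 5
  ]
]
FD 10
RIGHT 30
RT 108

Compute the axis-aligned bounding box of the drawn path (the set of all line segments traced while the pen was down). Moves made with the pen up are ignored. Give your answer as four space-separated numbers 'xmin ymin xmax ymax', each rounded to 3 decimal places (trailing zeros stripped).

Answer: -27.65 -19.063 -5 -2.337

Derivation:
Executing turtle program step by step:
Start: pos=(-5,-5), heading=315, pen down
RT 30: heading 315 -> 285
RT 45: heading 285 -> 240
FD 14: (-5,-5) -> (-12,-17.124) [heading=240, draw]
REPEAT 3 [
  -- iteration 1/3 --
  RT 72: heading 240 -> 168
  FD 16: (-12,-17.124) -> (-27.65,-13.798) [heading=168, draw]
  REPEAT 4 [
    -- iteration 1/4 --
    RT 120: heading 168 -> 48
    FD 3: (-27.65,-13.798) -> (-25.643,-11.568) [heading=48, draw]
    FD 5: (-25.643,-11.568) -> (-22.297,-7.853) [heading=48, draw]
    -- iteration 2/4 --
    RT 120: heading 48 -> 288
    FD 3: (-22.297,-7.853) -> (-21.37,-10.706) [heading=288, draw]
    FD 5: (-21.37,-10.706) -> (-19.825,-15.461) [heading=288, draw]
    -- iteration 3/4 --
    RT 120: heading 288 -> 168
    FD 3: (-19.825,-15.461) -> (-22.76,-14.837) [heading=168, draw]
    FD 5: (-22.76,-14.837) -> (-27.65,-13.798) [heading=168, draw]
    -- iteration 4/4 --
    RT 120: heading 168 -> 48
    FD 3: (-27.65,-13.798) -> (-25.643,-11.568) [heading=48, draw]
    FD 5: (-25.643,-11.568) -> (-22.297,-7.853) [heading=48, draw]
  ]
  -- iteration 2/3 --
  RT 72: heading 48 -> 336
  FD 16: (-22.297,-7.853) -> (-7.681,-14.36) [heading=336, draw]
  REPEAT 4 [
    -- iteration 1/4 --
    RT 120: heading 336 -> 216
    FD 3: (-7.681,-14.36) -> (-10.108,-16.124) [heading=216, draw]
    FD 5: (-10.108,-16.124) -> (-14.153,-19.063) [heading=216, draw]
    -- iteration 2/4 --
    RT 120: heading 216 -> 96
    FD 3: (-14.153,-19.063) -> (-14.466,-16.079) [heading=96, draw]
    FD 5: (-14.466,-16.079) -> (-14.989,-11.107) [heading=96, draw]
    -- iteration 3/4 --
    RT 120: heading 96 -> 336
    FD 3: (-14.989,-11.107) -> (-12.248,-12.327) [heading=336, draw]
    FD 5: (-12.248,-12.327) -> (-7.681,-14.36) [heading=336, draw]
    -- iteration 4/4 --
    RT 120: heading 336 -> 216
    FD 3: (-7.681,-14.36) -> (-10.108,-16.124) [heading=216, draw]
    FD 5: (-10.108,-16.124) -> (-14.153,-19.063) [heading=216, draw]
  ]
  -- iteration 3/3 --
  RT 72: heading 216 -> 144
  FD 16: (-14.153,-19.063) -> (-27.097,-9.658) [heading=144, draw]
  REPEAT 4 [
    -- iteration 1/4 --
    RT 120: heading 144 -> 24
    FD 3: (-27.097,-9.658) -> (-24.356,-8.438) [heading=24, draw]
    FD 5: (-24.356,-8.438) -> (-19.789,-6.404) [heading=24, draw]
    -- iteration 2/4 --
    RT 120: heading 24 -> 264
    FD 3: (-19.789,-6.404) -> (-20.102,-9.388) [heading=264, draw]
    FD 5: (-20.102,-9.388) -> (-20.625,-14.36) [heading=264, draw]
    -- iteration 3/4 --
    RT 120: heading 264 -> 144
    FD 3: (-20.625,-14.36) -> (-23.052,-12.597) [heading=144, draw]
    FD 5: (-23.052,-12.597) -> (-27.097,-9.658) [heading=144, draw]
    -- iteration 4/4 --
    RT 120: heading 144 -> 24
    FD 3: (-27.097,-9.658) -> (-24.356,-8.438) [heading=24, draw]
    FD 5: (-24.356,-8.438) -> (-19.789,-6.404) [heading=24, draw]
  ]
]
FD 10: (-19.789,-6.404) -> (-10.653,-2.337) [heading=24, draw]
RT 30: heading 24 -> 354
RT 108: heading 354 -> 246
Final: pos=(-10.653,-2.337), heading=246, 29 segment(s) drawn

Segment endpoints: x in {-27.65, -27.097, -27.097, -25.643, -24.356, -24.356, -23.052, -22.76, -22.297, -22.297, -21.37, -20.625, -20.102, -19.825, -19.789, -19.789, -14.989, -14.466, -14.153, -14.153, -12.248, -12, -10.653, -10.108, -10.108, -7.681, -7.681, -5}, y in {-19.063, -19.063, -17.124, -16.124, -16.124, -16.079, -15.461, -14.837, -14.36, -14.36, -14.36, -13.798, -13.798, -12.597, -12.327, -11.568, -11.568, -11.107, -10.706, -9.658, -9.658, -9.388, -8.438, -8.438, -7.853, -7.853, -6.404, -6.404, -5, -2.337}
xmin=-27.65, ymin=-19.063, xmax=-5, ymax=-2.337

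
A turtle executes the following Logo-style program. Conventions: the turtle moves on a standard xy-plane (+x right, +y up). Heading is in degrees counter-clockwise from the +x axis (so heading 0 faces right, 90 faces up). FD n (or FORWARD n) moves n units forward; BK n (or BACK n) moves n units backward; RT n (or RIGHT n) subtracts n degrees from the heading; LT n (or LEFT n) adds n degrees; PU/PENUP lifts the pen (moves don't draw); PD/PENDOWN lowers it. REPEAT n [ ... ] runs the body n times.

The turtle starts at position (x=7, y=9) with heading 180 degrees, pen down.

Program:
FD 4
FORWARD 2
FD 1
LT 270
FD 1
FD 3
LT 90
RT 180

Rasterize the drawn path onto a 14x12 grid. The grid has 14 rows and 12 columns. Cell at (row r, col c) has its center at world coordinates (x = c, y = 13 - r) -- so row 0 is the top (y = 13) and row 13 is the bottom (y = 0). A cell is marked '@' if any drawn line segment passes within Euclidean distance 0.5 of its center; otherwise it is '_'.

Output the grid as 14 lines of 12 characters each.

Answer: @___________
@___________
@___________
@___________
@@@@@@@@____
____________
____________
____________
____________
____________
____________
____________
____________
____________

Derivation:
Segment 0: (7,9) -> (3,9)
Segment 1: (3,9) -> (1,9)
Segment 2: (1,9) -> (0,9)
Segment 3: (0,9) -> (0,10)
Segment 4: (0,10) -> (0,13)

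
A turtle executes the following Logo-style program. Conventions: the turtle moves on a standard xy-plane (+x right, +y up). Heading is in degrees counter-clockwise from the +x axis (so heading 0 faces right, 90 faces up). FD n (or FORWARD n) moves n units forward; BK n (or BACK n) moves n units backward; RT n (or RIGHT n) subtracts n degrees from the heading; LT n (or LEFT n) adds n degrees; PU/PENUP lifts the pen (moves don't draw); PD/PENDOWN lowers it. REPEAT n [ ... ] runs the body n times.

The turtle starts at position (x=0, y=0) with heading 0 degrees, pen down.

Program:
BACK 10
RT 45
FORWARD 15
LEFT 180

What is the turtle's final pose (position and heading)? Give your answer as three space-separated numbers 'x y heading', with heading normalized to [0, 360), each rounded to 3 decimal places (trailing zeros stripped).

Answer: 0.607 -10.607 135

Derivation:
Executing turtle program step by step:
Start: pos=(0,0), heading=0, pen down
BK 10: (0,0) -> (-10,0) [heading=0, draw]
RT 45: heading 0 -> 315
FD 15: (-10,0) -> (0.607,-10.607) [heading=315, draw]
LT 180: heading 315 -> 135
Final: pos=(0.607,-10.607), heading=135, 2 segment(s) drawn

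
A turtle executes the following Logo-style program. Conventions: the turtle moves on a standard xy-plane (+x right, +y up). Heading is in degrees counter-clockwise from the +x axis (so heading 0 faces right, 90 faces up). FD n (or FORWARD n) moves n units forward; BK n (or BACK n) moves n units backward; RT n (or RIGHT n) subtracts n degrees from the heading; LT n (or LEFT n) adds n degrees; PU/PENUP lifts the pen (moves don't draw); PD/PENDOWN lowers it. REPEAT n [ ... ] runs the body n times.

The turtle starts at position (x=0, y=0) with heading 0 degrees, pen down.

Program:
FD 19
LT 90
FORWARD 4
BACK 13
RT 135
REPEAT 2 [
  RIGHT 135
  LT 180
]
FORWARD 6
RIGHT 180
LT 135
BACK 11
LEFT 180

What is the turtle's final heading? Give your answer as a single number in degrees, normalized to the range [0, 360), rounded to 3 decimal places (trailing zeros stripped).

Executing turtle program step by step:
Start: pos=(0,0), heading=0, pen down
FD 19: (0,0) -> (19,0) [heading=0, draw]
LT 90: heading 0 -> 90
FD 4: (19,0) -> (19,4) [heading=90, draw]
BK 13: (19,4) -> (19,-9) [heading=90, draw]
RT 135: heading 90 -> 315
REPEAT 2 [
  -- iteration 1/2 --
  RT 135: heading 315 -> 180
  LT 180: heading 180 -> 0
  -- iteration 2/2 --
  RT 135: heading 0 -> 225
  LT 180: heading 225 -> 45
]
FD 6: (19,-9) -> (23.243,-4.757) [heading=45, draw]
RT 180: heading 45 -> 225
LT 135: heading 225 -> 0
BK 11: (23.243,-4.757) -> (12.243,-4.757) [heading=0, draw]
LT 180: heading 0 -> 180
Final: pos=(12.243,-4.757), heading=180, 5 segment(s) drawn

Answer: 180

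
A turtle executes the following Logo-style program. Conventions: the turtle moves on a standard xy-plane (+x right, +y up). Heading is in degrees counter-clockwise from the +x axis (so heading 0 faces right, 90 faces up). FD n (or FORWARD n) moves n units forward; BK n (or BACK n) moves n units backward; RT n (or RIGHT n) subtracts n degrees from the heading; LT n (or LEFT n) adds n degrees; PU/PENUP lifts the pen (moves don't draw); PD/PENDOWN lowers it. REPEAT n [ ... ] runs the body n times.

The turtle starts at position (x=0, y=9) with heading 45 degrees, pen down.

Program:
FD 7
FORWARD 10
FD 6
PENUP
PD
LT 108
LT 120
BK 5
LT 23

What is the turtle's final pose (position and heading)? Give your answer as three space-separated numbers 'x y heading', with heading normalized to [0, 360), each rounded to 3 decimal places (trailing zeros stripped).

Executing turtle program step by step:
Start: pos=(0,9), heading=45, pen down
FD 7: (0,9) -> (4.95,13.95) [heading=45, draw]
FD 10: (4.95,13.95) -> (12.021,21.021) [heading=45, draw]
FD 6: (12.021,21.021) -> (16.263,25.263) [heading=45, draw]
PU: pen up
PD: pen down
LT 108: heading 45 -> 153
LT 120: heading 153 -> 273
BK 5: (16.263,25.263) -> (16.002,30.257) [heading=273, draw]
LT 23: heading 273 -> 296
Final: pos=(16.002,30.257), heading=296, 4 segment(s) drawn

Answer: 16.002 30.257 296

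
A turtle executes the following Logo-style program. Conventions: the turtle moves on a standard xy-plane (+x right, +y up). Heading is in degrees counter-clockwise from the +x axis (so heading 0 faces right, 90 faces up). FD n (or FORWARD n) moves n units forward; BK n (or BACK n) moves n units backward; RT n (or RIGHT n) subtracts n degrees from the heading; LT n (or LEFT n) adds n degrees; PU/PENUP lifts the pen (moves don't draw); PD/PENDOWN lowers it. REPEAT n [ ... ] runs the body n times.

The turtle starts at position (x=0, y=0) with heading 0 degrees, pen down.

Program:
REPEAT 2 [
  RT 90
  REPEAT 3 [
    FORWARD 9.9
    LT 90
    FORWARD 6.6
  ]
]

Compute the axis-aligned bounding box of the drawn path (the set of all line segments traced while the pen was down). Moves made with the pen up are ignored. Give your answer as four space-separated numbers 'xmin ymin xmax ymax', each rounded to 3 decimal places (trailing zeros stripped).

Answer: -6.6 -9.9 16.5 16.5

Derivation:
Executing turtle program step by step:
Start: pos=(0,0), heading=0, pen down
REPEAT 2 [
  -- iteration 1/2 --
  RT 90: heading 0 -> 270
  REPEAT 3 [
    -- iteration 1/3 --
    FD 9.9: (0,0) -> (0,-9.9) [heading=270, draw]
    LT 90: heading 270 -> 0
    FD 6.6: (0,-9.9) -> (6.6,-9.9) [heading=0, draw]
    -- iteration 2/3 --
    FD 9.9: (6.6,-9.9) -> (16.5,-9.9) [heading=0, draw]
    LT 90: heading 0 -> 90
    FD 6.6: (16.5,-9.9) -> (16.5,-3.3) [heading=90, draw]
    -- iteration 3/3 --
    FD 9.9: (16.5,-3.3) -> (16.5,6.6) [heading=90, draw]
    LT 90: heading 90 -> 180
    FD 6.6: (16.5,6.6) -> (9.9,6.6) [heading=180, draw]
  ]
  -- iteration 2/2 --
  RT 90: heading 180 -> 90
  REPEAT 3 [
    -- iteration 1/3 --
    FD 9.9: (9.9,6.6) -> (9.9,16.5) [heading=90, draw]
    LT 90: heading 90 -> 180
    FD 6.6: (9.9,16.5) -> (3.3,16.5) [heading=180, draw]
    -- iteration 2/3 --
    FD 9.9: (3.3,16.5) -> (-6.6,16.5) [heading=180, draw]
    LT 90: heading 180 -> 270
    FD 6.6: (-6.6,16.5) -> (-6.6,9.9) [heading=270, draw]
    -- iteration 3/3 --
    FD 9.9: (-6.6,9.9) -> (-6.6,0) [heading=270, draw]
    LT 90: heading 270 -> 0
    FD 6.6: (-6.6,0) -> (0,0) [heading=0, draw]
  ]
]
Final: pos=(0,0), heading=0, 12 segment(s) drawn

Segment endpoints: x in {-6.6, -6.6, -6.6, 0, 0, 0, 3.3, 6.6, 9.9, 16.5}, y in {-9.9, -3.3, 0, 0, 6.6, 6.6, 9.9, 16.5}
xmin=-6.6, ymin=-9.9, xmax=16.5, ymax=16.5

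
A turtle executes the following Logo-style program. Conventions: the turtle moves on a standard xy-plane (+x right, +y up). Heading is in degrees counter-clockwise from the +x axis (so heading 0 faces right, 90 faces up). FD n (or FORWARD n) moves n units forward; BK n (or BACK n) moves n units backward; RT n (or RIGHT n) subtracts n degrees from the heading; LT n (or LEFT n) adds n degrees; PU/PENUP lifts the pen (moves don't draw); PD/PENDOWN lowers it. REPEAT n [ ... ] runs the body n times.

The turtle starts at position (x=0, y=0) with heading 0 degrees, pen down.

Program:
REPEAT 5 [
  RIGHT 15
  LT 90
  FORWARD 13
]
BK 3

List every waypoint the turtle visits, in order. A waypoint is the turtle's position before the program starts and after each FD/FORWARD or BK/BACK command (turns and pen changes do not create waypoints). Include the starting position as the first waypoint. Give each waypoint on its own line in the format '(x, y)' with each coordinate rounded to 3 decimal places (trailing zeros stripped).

Executing turtle program step by step:
Start: pos=(0,0), heading=0, pen down
REPEAT 5 [
  -- iteration 1/5 --
  RT 15: heading 0 -> 345
  LT 90: heading 345 -> 75
  FD 13: (0,0) -> (3.365,12.557) [heading=75, draw]
  -- iteration 2/5 --
  RT 15: heading 75 -> 60
  LT 90: heading 60 -> 150
  FD 13: (3.365,12.557) -> (-7.894,19.057) [heading=150, draw]
  -- iteration 3/5 --
  RT 15: heading 150 -> 135
  LT 90: heading 135 -> 225
  FD 13: (-7.894,19.057) -> (-17.086,9.865) [heading=225, draw]
  -- iteration 4/5 --
  RT 15: heading 225 -> 210
  LT 90: heading 210 -> 300
  FD 13: (-17.086,9.865) -> (-10.586,-1.394) [heading=300, draw]
  -- iteration 5/5 --
  RT 15: heading 300 -> 285
  LT 90: heading 285 -> 15
  FD 13: (-10.586,-1.394) -> (1.971,1.971) [heading=15, draw]
]
BK 3: (1.971,1.971) -> (-0.927,1.195) [heading=15, draw]
Final: pos=(-0.927,1.195), heading=15, 6 segment(s) drawn
Waypoints (7 total):
(0, 0)
(3.365, 12.557)
(-7.894, 19.057)
(-17.086, 9.865)
(-10.586, -1.394)
(1.971, 1.971)
(-0.927, 1.195)

Answer: (0, 0)
(3.365, 12.557)
(-7.894, 19.057)
(-17.086, 9.865)
(-10.586, -1.394)
(1.971, 1.971)
(-0.927, 1.195)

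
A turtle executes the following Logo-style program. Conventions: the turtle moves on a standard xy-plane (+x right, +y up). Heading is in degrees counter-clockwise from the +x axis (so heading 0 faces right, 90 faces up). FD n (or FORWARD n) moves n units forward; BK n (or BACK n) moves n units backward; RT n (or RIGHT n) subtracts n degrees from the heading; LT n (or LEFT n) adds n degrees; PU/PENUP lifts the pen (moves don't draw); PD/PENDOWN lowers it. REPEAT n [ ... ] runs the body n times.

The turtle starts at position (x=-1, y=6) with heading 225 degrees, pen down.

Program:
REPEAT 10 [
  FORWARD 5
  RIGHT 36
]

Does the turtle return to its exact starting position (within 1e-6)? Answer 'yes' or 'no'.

Executing turtle program step by step:
Start: pos=(-1,6), heading=225, pen down
REPEAT 10 [
  -- iteration 1/10 --
  FD 5: (-1,6) -> (-4.536,2.464) [heading=225, draw]
  RT 36: heading 225 -> 189
  -- iteration 2/10 --
  FD 5: (-4.536,2.464) -> (-9.474,1.682) [heading=189, draw]
  RT 36: heading 189 -> 153
  -- iteration 3/10 --
  FD 5: (-9.474,1.682) -> (-13.929,3.952) [heading=153, draw]
  RT 36: heading 153 -> 117
  -- iteration 4/10 --
  FD 5: (-13.929,3.952) -> (-16.199,8.407) [heading=117, draw]
  RT 36: heading 117 -> 81
  -- iteration 5/10 --
  FD 5: (-16.199,8.407) -> (-15.417,13.346) [heading=81, draw]
  RT 36: heading 81 -> 45
  -- iteration 6/10 --
  FD 5: (-15.417,13.346) -> (-11.881,16.881) [heading=45, draw]
  RT 36: heading 45 -> 9
  -- iteration 7/10 --
  FD 5: (-11.881,16.881) -> (-6.943,17.663) [heading=9, draw]
  RT 36: heading 9 -> 333
  -- iteration 8/10 --
  FD 5: (-6.943,17.663) -> (-2.488,15.393) [heading=333, draw]
  RT 36: heading 333 -> 297
  -- iteration 9/10 --
  FD 5: (-2.488,15.393) -> (-0.218,10.938) [heading=297, draw]
  RT 36: heading 297 -> 261
  -- iteration 10/10 --
  FD 5: (-0.218,10.938) -> (-1,6) [heading=261, draw]
  RT 36: heading 261 -> 225
]
Final: pos=(-1,6), heading=225, 10 segment(s) drawn

Start position: (-1, 6)
Final position: (-1, 6)
Distance = 0; < 1e-6 -> CLOSED

Answer: yes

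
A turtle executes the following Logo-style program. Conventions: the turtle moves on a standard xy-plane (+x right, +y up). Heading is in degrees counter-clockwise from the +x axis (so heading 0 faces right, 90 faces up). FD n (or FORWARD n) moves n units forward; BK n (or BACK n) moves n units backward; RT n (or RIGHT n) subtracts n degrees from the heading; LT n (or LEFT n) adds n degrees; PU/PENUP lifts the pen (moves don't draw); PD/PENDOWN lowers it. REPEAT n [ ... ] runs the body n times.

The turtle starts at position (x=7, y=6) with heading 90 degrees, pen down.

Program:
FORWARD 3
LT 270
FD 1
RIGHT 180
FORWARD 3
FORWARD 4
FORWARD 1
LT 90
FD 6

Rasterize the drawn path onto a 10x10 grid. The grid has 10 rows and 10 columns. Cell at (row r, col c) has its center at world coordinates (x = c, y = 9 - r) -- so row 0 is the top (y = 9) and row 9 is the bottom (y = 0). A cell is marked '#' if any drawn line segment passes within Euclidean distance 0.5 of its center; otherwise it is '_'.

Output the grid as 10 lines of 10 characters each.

Answer: #########_
#______#__
#______#__
#______#__
#_________
#_________
#_________
__________
__________
__________

Derivation:
Segment 0: (7,6) -> (7,9)
Segment 1: (7,9) -> (8,9)
Segment 2: (8,9) -> (5,9)
Segment 3: (5,9) -> (1,9)
Segment 4: (1,9) -> (0,9)
Segment 5: (0,9) -> (-0,3)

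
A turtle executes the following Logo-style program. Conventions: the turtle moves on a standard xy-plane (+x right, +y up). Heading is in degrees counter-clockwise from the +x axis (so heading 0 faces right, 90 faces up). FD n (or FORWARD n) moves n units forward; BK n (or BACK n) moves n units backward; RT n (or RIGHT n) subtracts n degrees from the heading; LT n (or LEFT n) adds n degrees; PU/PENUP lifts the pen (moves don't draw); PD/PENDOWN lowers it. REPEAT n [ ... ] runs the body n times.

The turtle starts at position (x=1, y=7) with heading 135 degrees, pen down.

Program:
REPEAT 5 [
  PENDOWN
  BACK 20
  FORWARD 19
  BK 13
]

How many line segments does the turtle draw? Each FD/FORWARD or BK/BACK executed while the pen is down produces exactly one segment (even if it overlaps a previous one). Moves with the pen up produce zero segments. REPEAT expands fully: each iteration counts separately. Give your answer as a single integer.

Answer: 15

Derivation:
Executing turtle program step by step:
Start: pos=(1,7), heading=135, pen down
REPEAT 5 [
  -- iteration 1/5 --
  PD: pen down
  BK 20: (1,7) -> (15.142,-7.142) [heading=135, draw]
  FD 19: (15.142,-7.142) -> (1.707,6.293) [heading=135, draw]
  BK 13: (1.707,6.293) -> (10.899,-2.899) [heading=135, draw]
  -- iteration 2/5 --
  PD: pen down
  BK 20: (10.899,-2.899) -> (25.042,-17.042) [heading=135, draw]
  FD 19: (25.042,-17.042) -> (11.607,-3.607) [heading=135, draw]
  BK 13: (11.607,-3.607) -> (20.799,-12.799) [heading=135, draw]
  -- iteration 3/5 --
  PD: pen down
  BK 20: (20.799,-12.799) -> (34.941,-26.941) [heading=135, draw]
  FD 19: (34.941,-26.941) -> (21.506,-13.506) [heading=135, draw]
  BK 13: (21.506,-13.506) -> (30.698,-22.698) [heading=135, draw]
  -- iteration 4/5 --
  PD: pen down
  BK 20: (30.698,-22.698) -> (44.841,-36.841) [heading=135, draw]
  FD 19: (44.841,-36.841) -> (31.406,-23.406) [heading=135, draw]
  BK 13: (31.406,-23.406) -> (40.598,-32.598) [heading=135, draw]
  -- iteration 5/5 --
  PD: pen down
  BK 20: (40.598,-32.598) -> (54.74,-46.74) [heading=135, draw]
  FD 19: (54.74,-46.74) -> (41.305,-33.305) [heading=135, draw]
  BK 13: (41.305,-33.305) -> (50.497,-42.497) [heading=135, draw]
]
Final: pos=(50.497,-42.497), heading=135, 15 segment(s) drawn
Segments drawn: 15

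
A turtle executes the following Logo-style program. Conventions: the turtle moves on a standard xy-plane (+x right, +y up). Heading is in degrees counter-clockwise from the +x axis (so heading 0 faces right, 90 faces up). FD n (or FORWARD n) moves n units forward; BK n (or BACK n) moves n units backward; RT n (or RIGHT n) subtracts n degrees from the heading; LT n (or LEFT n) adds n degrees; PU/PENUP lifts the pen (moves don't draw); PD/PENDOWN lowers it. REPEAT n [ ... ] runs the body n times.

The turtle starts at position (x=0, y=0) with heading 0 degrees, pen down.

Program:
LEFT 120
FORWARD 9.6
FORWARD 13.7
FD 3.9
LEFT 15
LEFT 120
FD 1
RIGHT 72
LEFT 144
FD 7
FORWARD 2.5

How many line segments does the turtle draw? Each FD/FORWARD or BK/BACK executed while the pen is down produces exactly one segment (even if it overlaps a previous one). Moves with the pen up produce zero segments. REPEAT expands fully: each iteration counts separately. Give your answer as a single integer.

Answer: 6

Derivation:
Executing turtle program step by step:
Start: pos=(0,0), heading=0, pen down
LT 120: heading 0 -> 120
FD 9.6: (0,0) -> (-4.8,8.314) [heading=120, draw]
FD 13.7: (-4.8,8.314) -> (-11.65,20.178) [heading=120, draw]
FD 3.9: (-11.65,20.178) -> (-13.6,23.556) [heading=120, draw]
LT 15: heading 120 -> 135
LT 120: heading 135 -> 255
FD 1: (-13.6,23.556) -> (-13.859,22.59) [heading=255, draw]
RT 72: heading 255 -> 183
LT 144: heading 183 -> 327
FD 7: (-13.859,22.59) -> (-7.988,18.777) [heading=327, draw]
FD 2.5: (-7.988,18.777) -> (-5.891,17.416) [heading=327, draw]
Final: pos=(-5.891,17.416), heading=327, 6 segment(s) drawn
Segments drawn: 6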